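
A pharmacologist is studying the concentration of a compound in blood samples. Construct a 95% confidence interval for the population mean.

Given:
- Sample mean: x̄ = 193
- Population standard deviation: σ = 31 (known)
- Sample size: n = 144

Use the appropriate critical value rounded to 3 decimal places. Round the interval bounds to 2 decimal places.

The population standard deviation σ is known, so use a z-interval (standard normal critical value).

For 95% confidence, z* = 1.96 (from standard normal table)

Standard error: SE = σ/√n = 31/√144 = 2.583333

Margin of error: E = z* × SE = 1.96 × 2.583333 = 5.0633

Z-interval: x̄ ± E = 193 ± 5.0633 = (187.9367, 198.0633)

Rounded to 2 decimal places:

(187.94, 198.06)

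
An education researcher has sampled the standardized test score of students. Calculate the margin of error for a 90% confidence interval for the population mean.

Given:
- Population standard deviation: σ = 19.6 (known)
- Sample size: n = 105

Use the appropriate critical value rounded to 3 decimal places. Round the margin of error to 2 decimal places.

The population standard deviation σ is known, so use the z-interval margin of error formula.

For 90% confidence, z* = 1.645 (from standard normal table)

Margin of error formula for z-interval: E = z* × σ/√n

E = 1.645 × 19.6/√105
  = 1.645 × 1.912764
  = 3.1465

Rounded to 2 decimal places:

3.15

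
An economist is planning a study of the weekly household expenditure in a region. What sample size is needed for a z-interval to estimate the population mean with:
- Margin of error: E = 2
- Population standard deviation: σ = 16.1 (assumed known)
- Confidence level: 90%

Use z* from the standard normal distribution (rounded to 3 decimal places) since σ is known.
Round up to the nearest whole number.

Using z* since population σ is known (z-interval formula).

For 90% confidence, z* = 1.645 (from standard normal table)

Sample size formula for z-interval: n = (z*σ/E)²

n = (1.645 × 16.1 / 2)²
  = (13.242250)²
  = 175.3572

Round up to the nearest whole number: n = 176

176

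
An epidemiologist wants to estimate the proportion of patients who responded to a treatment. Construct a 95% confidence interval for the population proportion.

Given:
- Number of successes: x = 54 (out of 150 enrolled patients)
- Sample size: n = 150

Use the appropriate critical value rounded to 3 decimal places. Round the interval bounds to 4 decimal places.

Sample proportion: p̂ = 54/150 = 0.360000

Check conditions for normal approximation:
  np̂ = 54 ≥ 10 ✓
  n(1-p̂) = 96 ≥ 10 ✓

The sample is large enough, so use a z-interval (normal approximation) for the proportion.

For 95% confidence, z* = 1.96 (from standard normal table)

Standard error: SE = √(p̂(1-p̂)/n) = √(0.360000×0.640000/150) = 0.03919184

Margin of error: E = z* × SE = 1.96 × 0.03919184 = 0.076816

Z-interval: p̂ ± E = 0.360000 ± 0.076816 = (0.283184, 0.436816)

Rounded to 4 decimal places:

(0.2832, 0.4368)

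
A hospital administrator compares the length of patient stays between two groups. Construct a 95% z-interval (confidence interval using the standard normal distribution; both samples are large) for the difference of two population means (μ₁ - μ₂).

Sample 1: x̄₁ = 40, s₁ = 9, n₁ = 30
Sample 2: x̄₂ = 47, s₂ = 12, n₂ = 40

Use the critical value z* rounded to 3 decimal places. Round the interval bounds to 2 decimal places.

Both samples are large (n₁ = 30 ≥ 30, n₂ = 40 ≥ 30), so a z-interval for the difference of means applies.

Point estimate: x̄₁ - x̄₂ = 40 - 47 = -7

Standard error: SE = √(s₁²/n₁ + s₂²/n₂)
= √(9²/30 + 12²/40)
= √(2.700000 + 3.600000)
= 2.509980

For 95% confidence, z* = 1.96 (from standard normal table)
Margin of error: E = z* × SE = 1.96 × 2.509980 = 4.9196

Z-interval: (x̄₁ - x̄₂) ± E = -7 ± 4.9196 = (-11.9196, -2.0804)

Rounded to 2 decimal places:

(-11.92, -2.08)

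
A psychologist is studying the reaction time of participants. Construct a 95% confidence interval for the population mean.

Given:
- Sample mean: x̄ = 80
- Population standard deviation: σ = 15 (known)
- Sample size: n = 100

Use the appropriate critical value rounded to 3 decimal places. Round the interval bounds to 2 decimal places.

The population standard deviation σ is known, so use a z-interval (standard normal critical value).

For 95% confidence, z* = 1.96 (from standard normal table)

Standard error: SE = σ/√n = 15/√100 = 1.500000

Margin of error: E = z* × SE = 1.96 × 1.500000 = 2.9400

Z-interval: x̄ ± E = 80 ± 2.9400 = (77.0600, 82.9400)

Rounded to 2 decimal places:

(77.06, 82.94)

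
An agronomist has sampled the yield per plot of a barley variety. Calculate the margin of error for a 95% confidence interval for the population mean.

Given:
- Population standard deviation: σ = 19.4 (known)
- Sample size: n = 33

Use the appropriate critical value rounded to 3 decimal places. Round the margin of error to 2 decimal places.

The population standard deviation σ is known, so use the z-interval margin of error formula.

For 95% confidence, z* = 1.96 (from standard normal table)

Margin of error formula for z-interval: E = z* × σ/√n

E = 1.96 × 19.4/√33
  = 1.96 × 3.377107
  = 6.6191

Rounded to 2 decimal places:

6.62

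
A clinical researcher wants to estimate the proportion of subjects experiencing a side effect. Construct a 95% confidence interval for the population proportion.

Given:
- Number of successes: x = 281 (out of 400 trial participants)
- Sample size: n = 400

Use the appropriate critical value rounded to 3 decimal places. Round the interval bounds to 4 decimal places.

Sample proportion: p̂ = 281/400 = 0.702500

Check conditions for normal approximation:
  np̂ = 281 ≥ 10 ✓
  n(1-p̂) = 119 ≥ 10 ✓

The sample is large enough, so use a z-interval (normal approximation) for the proportion.

For 95% confidence, z* = 1.96 (from standard normal table)

Standard error: SE = √(p̂(1-p̂)/n) = √(0.702500×0.297500/400) = 0.02285792

Margin of error: E = z* × SE = 1.96 × 0.02285792 = 0.044802

Z-interval: p̂ ± E = 0.702500 ± 0.044802 = (0.657698, 0.747302)

Rounded to 4 decimal places:

(0.6577, 0.7473)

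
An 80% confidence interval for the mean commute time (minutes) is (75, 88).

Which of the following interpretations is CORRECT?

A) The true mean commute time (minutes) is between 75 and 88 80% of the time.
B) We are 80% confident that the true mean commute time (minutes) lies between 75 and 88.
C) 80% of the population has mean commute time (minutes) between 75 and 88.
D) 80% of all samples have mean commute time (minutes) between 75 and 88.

A confidence interval represents our confidence in the procedure, not a probability statement about the parameter.

Key concept: If we repeated this sampling process many times and computed an 80% CI each time, about 80% of those intervals would contain the true population parameter.

For this specific interval (75, 88):
- Midpoint (point estimate): 81.5
- Margin of error: 6.5

The correct interpretation is the one stating confidence that the true parameter lies in the interval — option B.

B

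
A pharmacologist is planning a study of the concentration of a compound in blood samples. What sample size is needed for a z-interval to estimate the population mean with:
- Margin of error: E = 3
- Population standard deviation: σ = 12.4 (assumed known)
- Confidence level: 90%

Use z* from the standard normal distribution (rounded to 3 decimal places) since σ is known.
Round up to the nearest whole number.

Using z* since population σ is known (z-interval formula).

For 90% confidence, z* = 1.645 (from standard normal table)

Sample size formula for z-interval: n = (z*σ/E)²

n = (1.645 × 12.4 / 3)²
  = (6.799333)²
  = 46.2309

Round up to the nearest whole number: n = 47

47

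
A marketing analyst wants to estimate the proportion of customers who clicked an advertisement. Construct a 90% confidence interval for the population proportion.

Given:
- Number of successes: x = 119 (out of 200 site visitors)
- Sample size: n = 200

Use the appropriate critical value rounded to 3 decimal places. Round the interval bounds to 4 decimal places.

Sample proportion: p̂ = 119/200 = 0.595000

Check conditions for normal approximation:
  np̂ = 119 ≥ 10 ✓
  n(1-p̂) = 81 ≥ 10 ✓

The sample is large enough, so use a z-interval (normal approximation) for the proportion.

For 90% confidence, z* = 1.645 (from standard normal table)

Standard error: SE = √(p̂(1-p̂)/n) = √(0.595000×0.405000/200) = 0.03471131

Margin of error: E = z* × SE = 1.645 × 0.03471131 = 0.057100

Z-interval: p̂ ± E = 0.595000 ± 0.057100 = (0.537900, 0.652100)

Rounded to 4 decimal places:

(0.5379, 0.6521)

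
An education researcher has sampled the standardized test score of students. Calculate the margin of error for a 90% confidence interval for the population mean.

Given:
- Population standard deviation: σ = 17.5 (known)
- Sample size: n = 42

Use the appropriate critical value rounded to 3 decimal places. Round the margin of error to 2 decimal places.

The population standard deviation σ is known, so use the z-interval margin of error formula.

For 90% confidence, z* = 1.645 (from standard normal table)

Margin of error formula for z-interval: E = z* × σ/√n

E = 1.645 × 17.5/√42
  = 1.645 × 2.700309
  = 4.4420

Rounded to 2 decimal places:

4.44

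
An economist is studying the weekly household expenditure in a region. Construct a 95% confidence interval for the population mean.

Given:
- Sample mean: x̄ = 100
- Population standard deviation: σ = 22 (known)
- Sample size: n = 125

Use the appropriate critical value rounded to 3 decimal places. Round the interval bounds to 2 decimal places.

The population standard deviation σ is known, so use a z-interval (standard normal critical value).

For 95% confidence, z* = 1.96 (from standard normal table)

Standard error: SE = σ/√n = 22/√125 = 1.967740

Margin of error: E = z* × SE = 1.96 × 1.967740 = 3.8568

Z-interval: x̄ ± E = 100 ± 3.8568 = (96.1432, 103.8568)

Rounded to 2 decimal places:

(96.14, 103.86)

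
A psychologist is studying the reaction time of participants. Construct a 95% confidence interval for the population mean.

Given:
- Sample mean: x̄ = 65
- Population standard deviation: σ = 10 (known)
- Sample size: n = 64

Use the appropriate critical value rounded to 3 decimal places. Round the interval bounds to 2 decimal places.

The population standard deviation σ is known, so use a z-interval (standard normal critical value).

For 95% confidence, z* = 1.96 (from standard normal table)

Standard error: SE = σ/√n = 10/√64 = 1.250000

Margin of error: E = z* × SE = 1.96 × 1.250000 = 2.4500

Z-interval: x̄ ± E = 65 ± 2.4500 = (62.5500, 67.4500)

Rounded to 2 decimal places:

(62.55, 67.45)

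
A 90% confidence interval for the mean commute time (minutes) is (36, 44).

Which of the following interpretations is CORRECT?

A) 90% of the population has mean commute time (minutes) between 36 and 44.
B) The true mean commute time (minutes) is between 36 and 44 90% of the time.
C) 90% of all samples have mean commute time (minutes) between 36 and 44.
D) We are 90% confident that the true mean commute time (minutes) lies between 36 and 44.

A confidence interval represents our confidence in the procedure, not a probability statement about the parameter.

Key concept: If we repeated this sampling process many times and computed a 90% CI each time, about 90% of those intervals would contain the true population parameter.

For this specific interval (36, 44):
- Midpoint (point estimate): 40
- Margin of error: 4

The correct interpretation is the one stating confidence that the true parameter lies in the interval — option D.

D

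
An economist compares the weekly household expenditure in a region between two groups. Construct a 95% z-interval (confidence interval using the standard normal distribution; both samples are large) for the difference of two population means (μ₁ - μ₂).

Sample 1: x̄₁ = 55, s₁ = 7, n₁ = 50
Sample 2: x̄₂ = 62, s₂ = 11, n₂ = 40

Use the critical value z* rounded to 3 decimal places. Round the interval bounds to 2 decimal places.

Both samples are large (n₁ = 50 ≥ 30, n₂ = 40 ≥ 30), so a z-interval for the difference of means applies.

Point estimate: x̄₁ - x̄₂ = 55 - 62 = -7

Standard error: SE = √(s₁²/n₁ + s₂²/n₂)
= √(7²/50 + 11²/40)
= √(0.980000 + 3.025000)
= 2.001250

For 95% confidence, z* = 1.96 (from standard normal table)
Margin of error: E = z* × SE = 1.96 × 2.001250 = 3.9224

Z-interval: (x̄₁ - x̄₂) ± E = -7 ± 3.9224 = (-10.9224, -3.0776)

Rounded to 2 decimal places:

(-10.92, -3.08)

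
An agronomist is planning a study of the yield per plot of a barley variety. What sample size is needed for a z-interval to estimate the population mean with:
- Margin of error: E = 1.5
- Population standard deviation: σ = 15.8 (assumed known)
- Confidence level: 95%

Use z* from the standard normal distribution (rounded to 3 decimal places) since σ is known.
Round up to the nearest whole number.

Using z* since population σ is known (z-interval formula).

For 95% confidence, z* = 1.96 (from standard normal table)

Sample size formula for z-interval: n = (z*σ/E)²

n = (1.96 × 15.8 / 1.5)²
  = (20.645333)²
  = 426.2298

Round up to the nearest whole number: n = 427

427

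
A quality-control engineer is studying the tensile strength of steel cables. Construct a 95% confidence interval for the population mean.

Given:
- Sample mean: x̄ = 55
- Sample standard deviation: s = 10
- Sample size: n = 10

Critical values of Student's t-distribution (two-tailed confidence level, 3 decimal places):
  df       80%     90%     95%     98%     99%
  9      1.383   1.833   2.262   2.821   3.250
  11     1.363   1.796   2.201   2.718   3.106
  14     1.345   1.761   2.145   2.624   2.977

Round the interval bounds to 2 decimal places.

The population standard deviation σ is unknown (only the sample standard deviation s is given), so use a t-interval with df = n - 1 = 10 - 1 = 9.

For 95% confidence with df = 9, t* = 2.262 (from t-table)

Standard error: SE = s/√n = 10/√10 = 3.162278

Margin of error: E = t* × SE = 2.262 × 3.162278 = 7.1531

T-interval: x̄ ± E = 55 ± 7.1531 = (47.8469, 62.1531)

Rounded to 2 decimal places:

(47.85, 62.15)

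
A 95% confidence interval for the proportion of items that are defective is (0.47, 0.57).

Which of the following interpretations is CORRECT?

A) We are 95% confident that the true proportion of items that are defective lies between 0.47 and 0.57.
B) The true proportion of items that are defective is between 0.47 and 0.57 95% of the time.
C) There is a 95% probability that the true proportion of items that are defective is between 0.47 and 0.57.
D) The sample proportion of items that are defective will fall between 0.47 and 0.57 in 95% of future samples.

A confidence interval represents our confidence in the procedure, not a probability statement about the parameter.

Key concept: If we repeated this sampling process many times and computed a 95% CI each time, about 95% of those intervals would contain the true population parameter.

For this specific interval (0.47, 0.57):
- Midpoint (point estimate): 0.52
- Margin of error: 0.05

The correct interpretation is the one stating confidence that the true parameter lies in the interval — option A.

A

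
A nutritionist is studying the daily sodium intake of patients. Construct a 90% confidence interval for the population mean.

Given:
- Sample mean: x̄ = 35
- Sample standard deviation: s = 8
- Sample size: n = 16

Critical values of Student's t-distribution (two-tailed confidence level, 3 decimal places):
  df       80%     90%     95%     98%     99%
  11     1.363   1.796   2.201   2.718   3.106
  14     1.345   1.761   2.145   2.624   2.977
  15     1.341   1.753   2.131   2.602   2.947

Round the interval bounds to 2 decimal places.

The population standard deviation σ is unknown (only the sample standard deviation s is given), so use a t-interval with df = n - 1 = 16 - 1 = 15.

For 90% confidence with df = 15, t* = 1.753 (from t-table)

Standard error: SE = s/√n = 8/√16 = 2.000000

Margin of error: E = t* × SE = 1.753 × 2.000000 = 3.5060

T-interval: x̄ ± E = 35 ± 3.5060 = (31.4940, 38.5060)

Rounded to 2 decimal places:

(31.49, 38.51)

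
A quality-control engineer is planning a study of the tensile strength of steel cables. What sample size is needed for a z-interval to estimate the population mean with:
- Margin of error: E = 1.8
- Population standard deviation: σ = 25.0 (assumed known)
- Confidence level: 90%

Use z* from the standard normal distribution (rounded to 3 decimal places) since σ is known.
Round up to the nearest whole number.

Using z* since population σ is known (z-interval formula).

For 90% confidence, z* = 1.645 (from standard normal table)

Sample size formula for z-interval: n = (z*σ/E)²

n = (1.645 × 25.0 / 1.8)²
  = (22.847222)²
  = 521.9956

Round up to the nearest whole number: n = 522

522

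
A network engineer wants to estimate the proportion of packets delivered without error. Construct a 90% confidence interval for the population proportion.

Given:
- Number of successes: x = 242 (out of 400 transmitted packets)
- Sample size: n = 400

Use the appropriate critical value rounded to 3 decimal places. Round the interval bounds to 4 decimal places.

Sample proportion: p̂ = 242/400 = 0.605000

Check conditions for normal approximation:
  np̂ = 242 ≥ 10 ✓
  n(1-p̂) = 158 ≥ 10 ✓

The sample is large enough, so use a z-interval (normal approximation) for the proportion.

For 90% confidence, z* = 1.645 (from standard normal table)

Standard error: SE = √(p̂(1-p̂)/n) = √(0.605000×0.395000/400) = 0.02444253

Margin of error: E = z* × SE = 1.645 × 0.02444253 = 0.040208

Z-interval: p̂ ± E = 0.605000 ± 0.040208 = (0.564792, 0.645208)

Rounded to 4 decimal places:

(0.5648, 0.6452)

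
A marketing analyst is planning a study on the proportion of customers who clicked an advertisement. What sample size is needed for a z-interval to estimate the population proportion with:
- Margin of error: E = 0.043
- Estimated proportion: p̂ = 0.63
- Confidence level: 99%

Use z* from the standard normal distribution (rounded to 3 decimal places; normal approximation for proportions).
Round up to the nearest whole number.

Using z* for proportion z-interval (normal approximation).

For 99% confidence, z* = 2.576 (from standard normal table)

Sample size formula for proportion z-interval: n = z*²p̂(1-p̂)/E²

n = 2.576² × 0.63 × 0.37 / 0.043²
  = 6.635776 × 0.2331 / 0.001849
  = 836.5600

Round up to the nearest whole number: n = 837

837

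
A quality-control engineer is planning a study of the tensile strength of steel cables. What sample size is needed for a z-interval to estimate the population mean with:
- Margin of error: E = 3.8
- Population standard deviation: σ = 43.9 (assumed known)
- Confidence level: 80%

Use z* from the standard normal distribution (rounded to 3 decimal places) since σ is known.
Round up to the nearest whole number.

Using z* since population σ is known (z-interval formula).

For 80% confidence, z* = 1.282 (from standard normal table)

Sample size formula for z-interval: n = (z*σ/E)²

n = (1.282 × 43.9 / 3.8)²
  = (14.810474)²
  = 219.3501

Round up to the nearest whole number: n = 220

220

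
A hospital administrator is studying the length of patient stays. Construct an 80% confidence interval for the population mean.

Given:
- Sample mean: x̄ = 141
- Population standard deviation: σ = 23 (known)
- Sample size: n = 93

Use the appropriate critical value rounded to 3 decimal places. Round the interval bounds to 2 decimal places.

The population standard deviation σ is known, so use a z-interval (standard normal critical value).

For 80% confidence, z* = 1.282 (from standard normal table)

Standard error: SE = σ/√n = 23/√93 = 2.384989

Margin of error: E = z* × SE = 1.282 × 2.384989 = 3.0576

Z-interval: x̄ ± E = 141 ± 3.0576 = (137.9424, 144.0576)

Rounded to 2 decimal places:

(137.94, 144.06)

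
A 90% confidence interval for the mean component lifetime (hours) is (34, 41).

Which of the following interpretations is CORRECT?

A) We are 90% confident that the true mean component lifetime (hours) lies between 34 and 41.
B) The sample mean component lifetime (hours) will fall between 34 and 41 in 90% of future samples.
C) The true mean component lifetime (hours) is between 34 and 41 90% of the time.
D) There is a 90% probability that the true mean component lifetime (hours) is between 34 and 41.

A confidence interval represents our confidence in the procedure, not a probability statement about the parameter.

Key concept: If we repeated this sampling process many times and computed a 90% CI each time, about 90% of those intervals would contain the true population parameter.

For this specific interval (34, 41):
- Midpoint (point estimate): 37.5
- Margin of error: 3.5

The correct interpretation is the one stating confidence that the true parameter lies in the interval — option A.

A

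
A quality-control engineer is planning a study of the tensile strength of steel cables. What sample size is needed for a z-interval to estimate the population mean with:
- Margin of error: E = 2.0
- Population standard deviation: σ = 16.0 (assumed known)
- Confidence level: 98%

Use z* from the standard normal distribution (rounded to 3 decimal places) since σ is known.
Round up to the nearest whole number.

Using z* since population σ is known (z-interval formula).

For 98% confidence, z* = 2.326 (from standard normal table)

Sample size formula for z-interval: n = (z*σ/E)²

n = (2.326 × 16.0 / 2.0)²
  = (18.608000)²
  = 346.2577

Round up to the nearest whole number: n = 347

347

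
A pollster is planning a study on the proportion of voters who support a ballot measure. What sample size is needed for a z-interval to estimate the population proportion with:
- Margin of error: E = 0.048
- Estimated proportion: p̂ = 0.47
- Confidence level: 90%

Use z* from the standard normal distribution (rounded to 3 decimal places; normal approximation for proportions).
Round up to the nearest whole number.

Using z* for proportion z-interval (normal approximation).

For 90% confidence, z* = 1.645 (from standard normal table)

Sample size formula for proportion z-interval: n = z*²p̂(1-p̂)/E²

n = 1.645² × 0.47 × 0.53 / 0.048²
  = 2.706025 × 0.2491 / 0.002304
  = 292.5655

Round up to the nearest whole number: n = 293

293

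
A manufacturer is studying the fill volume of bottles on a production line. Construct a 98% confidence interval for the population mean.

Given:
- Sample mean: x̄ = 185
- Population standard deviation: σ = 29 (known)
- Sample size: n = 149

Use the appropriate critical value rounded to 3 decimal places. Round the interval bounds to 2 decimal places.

The population standard deviation σ is known, so use a z-interval (standard normal critical value).

For 98% confidence, z* = 2.326 (from standard normal table)

Standard error: SE = σ/√n = 29/√149 = 2.375773

Margin of error: E = z* × SE = 2.326 × 2.375773 = 5.5260

Z-interval: x̄ ± E = 185 ± 5.5260 = (179.4740, 190.5260)

Rounded to 2 decimal places:

(179.47, 190.53)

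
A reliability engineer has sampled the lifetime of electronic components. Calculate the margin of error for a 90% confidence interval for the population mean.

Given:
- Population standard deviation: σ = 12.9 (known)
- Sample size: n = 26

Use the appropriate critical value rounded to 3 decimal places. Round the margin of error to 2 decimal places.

The population standard deviation σ is known, so use the z-interval margin of error formula.

For 90% confidence, z* = 1.645 (from standard normal table)

Margin of error formula for z-interval: E = z* × σ/√n

E = 1.645 × 12.9/√26
  = 1.645 × 2.529898
  = 4.1617

Rounded to 2 decimal places:

4.16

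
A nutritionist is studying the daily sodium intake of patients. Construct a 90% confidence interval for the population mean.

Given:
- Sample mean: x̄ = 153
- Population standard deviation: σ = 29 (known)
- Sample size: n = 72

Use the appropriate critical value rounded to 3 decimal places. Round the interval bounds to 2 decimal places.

The population standard deviation σ is known, so use a z-interval (standard normal critical value).

For 90% confidence, z* = 1.645 (from standard normal table)

Standard error: SE = σ/√n = 29/√72 = 3.417683

Margin of error: E = z* × SE = 1.645 × 3.417683 = 5.6221

Z-interval: x̄ ± E = 153 ± 5.6221 = (147.3779, 158.6221)

Rounded to 2 decimal places:

(147.38, 158.62)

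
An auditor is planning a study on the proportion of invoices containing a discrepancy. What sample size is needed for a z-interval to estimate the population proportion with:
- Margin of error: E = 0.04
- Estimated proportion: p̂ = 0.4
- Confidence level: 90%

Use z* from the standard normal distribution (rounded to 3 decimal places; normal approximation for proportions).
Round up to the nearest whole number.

Using z* for proportion z-interval (normal approximation).

For 90% confidence, z* = 1.645 (from standard normal table)

Sample size formula for proportion z-interval: n = z*²p̂(1-p̂)/E²

n = 1.645² × 0.4 × 0.6 / 0.04²
  = 2.706025 × 0.24 / 0.0016
  = 405.9038

Round up to the nearest whole number: n = 406

406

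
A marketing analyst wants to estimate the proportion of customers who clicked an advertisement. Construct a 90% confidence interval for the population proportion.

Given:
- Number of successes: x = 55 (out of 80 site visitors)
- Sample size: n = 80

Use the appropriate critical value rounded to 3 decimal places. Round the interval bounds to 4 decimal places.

Sample proportion: p̂ = 55/80 = 0.687500

Check conditions for normal approximation:
  np̂ = 55 ≥ 10 ✓
  n(1-p̂) = 25 ≥ 10 ✓

The sample is large enough, so use a z-interval (normal approximation) for the proportion.

For 90% confidence, z* = 1.645 (from standard normal table)

Standard error: SE = √(p̂(1-p̂)/n) = √(0.687500×0.312500/80) = 0.05182226

Margin of error: E = z* × SE = 1.645 × 0.05182226 = 0.085248

Z-interval: p̂ ± E = 0.687500 ± 0.085248 = (0.602252, 0.772748)

Rounded to 4 decimal places:

(0.6023, 0.7727)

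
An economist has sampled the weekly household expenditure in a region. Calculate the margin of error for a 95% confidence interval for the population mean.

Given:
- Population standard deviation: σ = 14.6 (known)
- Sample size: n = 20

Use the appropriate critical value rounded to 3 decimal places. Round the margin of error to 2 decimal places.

The population standard deviation σ is known, so use the z-interval margin of error formula.

For 95% confidence, z* = 1.96 (from standard normal table)

Margin of error formula for z-interval: E = z* × σ/√n

E = 1.96 × 14.6/√20
  = 1.96 × 3.264659
  = 6.3987

Rounded to 2 decimal places:

6.40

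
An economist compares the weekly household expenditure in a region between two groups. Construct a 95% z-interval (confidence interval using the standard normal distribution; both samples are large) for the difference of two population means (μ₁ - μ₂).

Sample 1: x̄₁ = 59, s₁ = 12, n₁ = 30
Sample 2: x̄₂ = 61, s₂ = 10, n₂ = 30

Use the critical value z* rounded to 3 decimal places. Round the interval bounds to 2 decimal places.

Both samples are large (n₁ = 30 ≥ 30, n₂ = 30 ≥ 30), so a z-interval for the difference of means applies.

Point estimate: x̄₁ - x̄₂ = 59 - 61 = -2

Standard error: SE = √(s₁²/n₁ + s₂²/n₂)
= √(12²/30 + 10²/30)
= √(4.800000 + 3.333333)
= 2.851900

For 95% confidence, z* = 1.96 (from standard normal table)
Margin of error: E = z* × SE = 1.96 × 2.851900 = 5.5897

Z-interval: (x̄₁ - x̄₂) ± E = -2 ± 5.5897 = (-7.5897, 3.5897)

Rounded to 2 decimal places:

(-7.59, 3.59)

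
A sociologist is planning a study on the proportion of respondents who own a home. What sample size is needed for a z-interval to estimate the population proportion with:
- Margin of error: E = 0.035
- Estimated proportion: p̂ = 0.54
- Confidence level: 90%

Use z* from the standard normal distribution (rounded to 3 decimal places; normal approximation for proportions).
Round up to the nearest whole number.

Using z* for proportion z-interval (normal approximation).

For 90% confidence, z* = 1.645 (from standard normal table)

Sample size formula for proportion z-interval: n = z*²p̂(1-p̂)/E²

n = 1.645² × 0.54 × 0.46 / 0.035²
  = 2.706025 × 0.2484 / 0.001225
  = 548.7156

Round up to the nearest whole number: n = 549

549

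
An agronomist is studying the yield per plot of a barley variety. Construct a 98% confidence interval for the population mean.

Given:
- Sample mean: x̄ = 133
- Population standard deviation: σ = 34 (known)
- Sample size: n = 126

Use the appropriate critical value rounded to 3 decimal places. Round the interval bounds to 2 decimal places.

The population standard deviation σ is known, so use a z-interval (standard normal critical value).

For 98% confidence, z* = 2.326 (from standard normal table)

Standard error: SE = σ/√n = 34/√126 = 3.028961

Margin of error: E = z* × SE = 2.326 × 3.028961 = 7.0454

Z-interval: x̄ ± E = 133 ± 7.0454 = (125.9546, 140.0454)

Rounded to 2 decimal places:

(125.95, 140.05)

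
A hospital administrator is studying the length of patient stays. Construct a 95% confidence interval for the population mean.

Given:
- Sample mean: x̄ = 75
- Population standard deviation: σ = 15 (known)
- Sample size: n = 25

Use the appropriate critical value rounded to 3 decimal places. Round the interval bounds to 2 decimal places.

The population standard deviation σ is known, so use a z-interval (standard normal critical value).

For 95% confidence, z* = 1.96 (from standard normal table)

Standard error: SE = σ/√n = 15/√25 = 3.000000

Margin of error: E = z* × SE = 1.96 × 3.000000 = 5.8800

Z-interval: x̄ ± E = 75 ± 5.8800 = (69.1200, 80.8800)

Rounded to 2 decimal places:

(69.12, 80.88)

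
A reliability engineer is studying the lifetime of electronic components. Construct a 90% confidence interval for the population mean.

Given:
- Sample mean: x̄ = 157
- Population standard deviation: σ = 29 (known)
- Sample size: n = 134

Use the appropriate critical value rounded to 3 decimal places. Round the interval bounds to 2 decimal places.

The population standard deviation σ is known, so use a z-interval (standard normal critical value).

For 90% confidence, z* = 1.645 (from standard normal table)

Standard error: SE = σ/√n = 29/√134 = 2.505218

Margin of error: E = z* × SE = 1.645 × 2.505218 = 4.1211

Z-interval: x̄ ± E = 157 ± 4.1211 = (152.8789, 161.1211)

Rounded to 2 decimal places:

(152.88, 161.12)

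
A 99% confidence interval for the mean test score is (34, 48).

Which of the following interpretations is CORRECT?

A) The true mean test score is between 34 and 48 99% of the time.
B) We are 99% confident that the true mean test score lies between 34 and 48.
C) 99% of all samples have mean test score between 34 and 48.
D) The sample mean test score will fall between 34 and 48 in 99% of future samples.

A confidence interval represents our confidence in the procedure, not a probability statement about the parameter.

Key concept: If we repeated this sampling process many times and computed a 99% CI each time, about 99% of those intervals would contain the true population parameter.

For this specific interval (34, 48):
- Midpoint (point estimate): 41
- Margin of error: 7

The correct interpretation is the one stating confidence that the true parameter lies in the interval — option B.

B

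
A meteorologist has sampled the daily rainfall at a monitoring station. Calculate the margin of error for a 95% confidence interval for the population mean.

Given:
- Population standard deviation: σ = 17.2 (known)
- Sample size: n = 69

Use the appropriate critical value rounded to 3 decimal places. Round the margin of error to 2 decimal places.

The population standard deviation σ is known, so use the z-interval margin of error formula.

For 95% confidence, z* = 1.96 (from standard normal table)

Margin of error formula for z-interval: E = z* × σ/√n

E = 1.96 × 17.2/√69
  = 1.96 × 2.070637
  = 4.0584

Rounded to 2 decimal places:

4.06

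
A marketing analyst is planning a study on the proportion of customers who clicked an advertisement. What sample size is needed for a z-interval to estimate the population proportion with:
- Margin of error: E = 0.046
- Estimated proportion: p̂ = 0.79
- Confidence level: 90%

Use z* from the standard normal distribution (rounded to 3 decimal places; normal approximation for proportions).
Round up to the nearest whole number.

Using z* for proportion z-interval (normal approximation).

For 90% confidence, z* = 1.645 (from standard normal table)

Sample size formula for proportion z-interval: n = z*²p̂(1-p̂)/E²

n = 1.645² × 0.79 × 0.21 / 0.046²
  = 2.706025 × 0.1659 / 0.002116
  = 212.1595

Round up to the nearest whole number: n = 213

213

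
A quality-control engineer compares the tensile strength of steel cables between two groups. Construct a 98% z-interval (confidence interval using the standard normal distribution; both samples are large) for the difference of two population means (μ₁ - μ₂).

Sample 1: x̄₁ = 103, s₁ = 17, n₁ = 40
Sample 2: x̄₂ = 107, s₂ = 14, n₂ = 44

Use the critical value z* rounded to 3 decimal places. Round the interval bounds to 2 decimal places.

Both samples are large (n₁ = 40 ≥ 30, n₂ = 44 ≥ 30), so a z-interval for the difference of means applies.

Point estimate: x̄₁ - x̄₂ = 103 - 107 = -4

Standard error: SE = √(s₁²/n₁ + s₂²/n₂)
= √(17²/40 + 14²/44)
= √(7.225000 + 4.454545)
= 3.417535

For 98% confidence, z* = 2.326 (from standard normal table)
Margin of error: E = z* × SE = 2.326 × 3.417535 = 7.9492

Z-interval: (x̄₁ - x̄₂) ± E = -4 ± 7.9492 = (-11.9492, 3.9492)

Rounded to 2 decimal places:

(-11.95, 3.95)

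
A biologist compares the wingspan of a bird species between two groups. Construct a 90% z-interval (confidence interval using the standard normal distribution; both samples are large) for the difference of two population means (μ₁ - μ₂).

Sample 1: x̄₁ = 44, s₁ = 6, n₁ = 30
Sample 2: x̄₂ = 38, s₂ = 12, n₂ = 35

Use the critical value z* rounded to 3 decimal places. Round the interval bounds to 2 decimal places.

Both samples are large (n₁ = 30 ≥ 30, n₂ = 35 ≥ 30), so a z-interval for the difference of means applies.

Point estimate: x̄₁ - x̄₂ = 44 - 38 = 6

Standard error: SE = √(s₁²/n₁ + s₂²/n₂)
= √(6²/30 + 12²/35)
= √(1.200000 + 4.114286)
= 2.305273

For 90% confidence, z* = 1.645 (from standard normal table)
Margin of error: E = z* × SE = 1.645 × 2.305273 = 3.7922

Z-interval: (x̄₁ - x̄₂) ± E = 6 ± 3.7922 = (2.2078, 9.7922)

Rounded to 2 decimal places:

(2.21, 9.79)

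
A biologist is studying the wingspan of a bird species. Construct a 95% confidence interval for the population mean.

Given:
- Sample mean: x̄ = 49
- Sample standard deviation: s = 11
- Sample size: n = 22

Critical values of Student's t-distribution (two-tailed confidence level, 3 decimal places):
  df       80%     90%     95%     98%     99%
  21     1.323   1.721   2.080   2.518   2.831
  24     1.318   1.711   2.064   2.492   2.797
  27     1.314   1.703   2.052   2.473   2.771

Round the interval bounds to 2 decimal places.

The population standard deviation σ is unknown (only the sample standard deviation s is given), so use a t-interval with df = n - 1 = 22 - 1 = 21.

For 95% confidence with df = 21, t* = 2.080 (from t-table)

Standard error: SE = s/√n = 11/√22 = 2.345208

Margin of error: E = t* × SE = 2.080 × 2.345208 = 4.8780

T-interval: x̄ ± E = 49 ± 4.8780 = (44.1220, 53.8780)

Rounded to 2 decimal places:

(44.12, 53.88)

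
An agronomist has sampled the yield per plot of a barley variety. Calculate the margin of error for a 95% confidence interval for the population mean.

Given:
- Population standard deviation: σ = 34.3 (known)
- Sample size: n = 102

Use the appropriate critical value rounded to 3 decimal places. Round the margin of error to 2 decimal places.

The population standard deviation σ is known, so use the z-interval margin of error formula.

For 95% confidence, z* = 1.96 (from standard normal table)

Margin of error formula for z-interval: E = z* × σ/√n

E = 1.96 × 34.3/√102
  = 1.96 × 3.396206
  = 6.6566

Rounded to 2 decimal places:

6.66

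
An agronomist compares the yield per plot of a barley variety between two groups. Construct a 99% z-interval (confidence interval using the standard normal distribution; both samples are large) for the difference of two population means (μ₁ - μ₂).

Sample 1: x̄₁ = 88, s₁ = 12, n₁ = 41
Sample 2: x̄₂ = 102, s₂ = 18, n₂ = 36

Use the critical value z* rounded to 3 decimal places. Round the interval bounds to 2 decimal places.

Both samples are large (n₁ = 41 ≥ 30, n₂ = 36 ≥ 30), so a z-interval for the difference of means applies.

Point estimate: x̄₁ - x̄₂ = 88 - 102 = -14

Standard error: SE = √(s₁²/n₁ + s₂²/n₂)
= √(12²/41 + 18²/36)
= √(3.512195 + 9.000000)
= 3.537258

For 99% confidence, z* = 2.576 (from standard normal table)
Margin of error: E = z* × SE = 2.576 × 3.537258 = 9.1120

Z-interval: (x̄₁ - x̄₂) ± E = -14 ± 9.1120 = (-23.1120, -4.8880)

Rounded to 2 decimal places:

(-23.11, -4.89)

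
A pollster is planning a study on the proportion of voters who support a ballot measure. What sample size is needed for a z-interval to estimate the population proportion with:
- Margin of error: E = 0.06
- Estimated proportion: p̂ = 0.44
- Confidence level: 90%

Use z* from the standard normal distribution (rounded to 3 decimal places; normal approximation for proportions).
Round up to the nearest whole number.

Using z* for proportion z-interval (normal approximation).

For 90% confidence, z* = 1.645 (from standard normal table)

Sample size formula for proportion z-interval: n = z*²p̂(1-p̂)/E²

n = 1.645² × 0.44 × 0.56 / 0.06²
  = 2.706025 × 0.2464 / 0.0036
  = 185.2124

Round up to the nearest whole number: n = 186

186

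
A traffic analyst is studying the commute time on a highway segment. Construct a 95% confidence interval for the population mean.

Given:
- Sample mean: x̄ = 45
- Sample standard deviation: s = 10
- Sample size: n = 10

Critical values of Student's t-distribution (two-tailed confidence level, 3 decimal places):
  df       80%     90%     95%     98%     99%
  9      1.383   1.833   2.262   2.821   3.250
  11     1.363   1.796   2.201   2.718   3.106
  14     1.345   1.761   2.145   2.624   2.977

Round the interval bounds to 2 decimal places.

The population standard deviation σ is unknown (only the sample standard deviation s is given), so use a t-interval with df = n - 1 = 10 - 1 = 9.

For 95% confidence with df = 9, t* = 2.262 (from t-table)

Standard error: SE = s/√n = 10/√10 = 3.162278

Margin of error: E = t* × SE = 2.262 × 3.162278 = 7.1531

T-interval: x̄ ± E = 45 ± 7.1531 = (37.8469, 52.1531)

Rounded to 2 decimal places:

(37.85, 52.15)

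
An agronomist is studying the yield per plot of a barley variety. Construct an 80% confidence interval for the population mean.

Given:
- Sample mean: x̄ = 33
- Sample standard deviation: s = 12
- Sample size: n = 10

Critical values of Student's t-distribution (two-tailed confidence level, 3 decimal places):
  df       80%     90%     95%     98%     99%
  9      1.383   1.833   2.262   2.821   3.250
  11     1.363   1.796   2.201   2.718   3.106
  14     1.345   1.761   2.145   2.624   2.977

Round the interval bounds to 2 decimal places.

The population standard deviation σ is unknown (only the sample standard deviation s is given), so use a t-interval with df = n - 1 = 10 - 1 = 9.

For 80% confidence with df = 9, t* = 1.383 (from t-table)

Standard error: SE = s/√n = 12/√10 = 3.794733

Margin of error: E = t* × SE = 1.383 × 3.794733 = 5.2481

T-interval: x̄ ± E = 33 ± 5.2481 = (27.7519, 38.2481)

Rounded to 2 decimal places:

(27.75, 38.25)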